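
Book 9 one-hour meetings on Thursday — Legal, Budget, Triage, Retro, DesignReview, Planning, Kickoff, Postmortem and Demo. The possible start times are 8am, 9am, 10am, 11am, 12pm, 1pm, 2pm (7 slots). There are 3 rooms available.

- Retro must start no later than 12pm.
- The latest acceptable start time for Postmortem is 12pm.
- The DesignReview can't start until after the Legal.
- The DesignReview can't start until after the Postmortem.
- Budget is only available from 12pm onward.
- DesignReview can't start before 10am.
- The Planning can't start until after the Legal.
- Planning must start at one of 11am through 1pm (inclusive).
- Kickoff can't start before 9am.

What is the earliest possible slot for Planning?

Planning is available from 11am; Planning's own window allows nothing later than 1pm.
Planning at 11am is achievable: Legal=8am; Planning=11am; Retro=8am; Triage=9am; Kickoff=9am; DesignReview=10am; Budget=12pm; Postmortem=8am; Demo=9am.

11am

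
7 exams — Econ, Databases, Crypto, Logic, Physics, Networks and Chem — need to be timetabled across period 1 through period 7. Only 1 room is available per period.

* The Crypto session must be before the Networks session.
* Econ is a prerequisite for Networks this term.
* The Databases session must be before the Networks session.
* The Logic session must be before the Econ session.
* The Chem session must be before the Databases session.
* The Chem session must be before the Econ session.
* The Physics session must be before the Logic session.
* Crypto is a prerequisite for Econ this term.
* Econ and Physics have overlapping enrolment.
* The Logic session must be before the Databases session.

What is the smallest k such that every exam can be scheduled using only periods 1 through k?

7 periods

The precedence chain requires at least 4 distinct periods.
With at most 1 per period and 7 exams, at least 7 periods are needed.
7 works (last occupied period: period 7): for example Crypto -> period 3; Econ -> period 5; Physics -> period 1; Logic -> period 2; Chem -> period 4; Databases -> period 6; Networks -> period 7.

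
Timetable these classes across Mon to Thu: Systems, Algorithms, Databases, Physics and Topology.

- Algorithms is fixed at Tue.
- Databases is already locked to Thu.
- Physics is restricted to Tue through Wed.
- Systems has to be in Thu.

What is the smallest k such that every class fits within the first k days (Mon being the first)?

4 days

Systems can't be placed before Thu — that is day 4 counting from Mon — so the schedule must run through at least 4 days.
4 works (last occupied day: Thu): for example Algorithms=Tue, Physics=Tue, Systems=Thu, Databases=Thu, Topology=Mon.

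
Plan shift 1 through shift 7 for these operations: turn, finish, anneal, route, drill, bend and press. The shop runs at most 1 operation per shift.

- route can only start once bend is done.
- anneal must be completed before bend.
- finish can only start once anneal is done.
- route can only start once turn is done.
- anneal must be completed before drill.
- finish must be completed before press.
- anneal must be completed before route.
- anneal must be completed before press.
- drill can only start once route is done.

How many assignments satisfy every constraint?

Splitting on turn: it can be shift 1 (10), shift 2 (10), shift 3 (10), shift 4 (7), shift 5 (3). Listing each branch's schedules as (finish, anneal, route, drill, bend, press) by shift number:
turn=shift 1: (3,2,5,6,4,7) (3,2,5,7,4,6) (3,2,6,7,4,5) (3,2,6,7,5,4) (4,2,5,6,3,7) (4,2,5,7,3,6) (4,2,6,7,3,5) (5,2,4,6,3,7) (5,2,4,7,3,6) (6,2,4,5,3,7) — 10.
turn=shift 2: (3,1,5,6,4,7) (3,1,5,7,4,6) (3,1,6,7,4,5) (3,1,6,7,5,4) (4,1,5,6,3,7) (4,1,5,7,3,6) (4,1,6,7,3,5) (5,1,4,6,3,7) (5,1,4,7,3,6) (6,1,4,5,3,7) — 10.
turn=shift 3: (2,1,5,6,4,7) (2,1,5,7,4,6) (2,1,6,7,4,5) (2,1,6,7,5,4) (4,1,5,6,2,7) (4,1,5,7,2,6) (4,1,6,7,2,5) (5,1,4,6,2,7) (5,1,4,7,2,6) (6,1,4,5,2,7) — 10.
turn=shift 4: (2,1,5,6,3,7) (2,1,5,7,3,6) (2,1,6,7,3,5) (2,1,6,7,5,3) (3,1,5,6,2,7) (3,1,5,7,2,6) (3,1,6,7,2,5) — 7.
turn=shift 5: (2,1,6,7,3,4) (2,1,6,7,4,3) (3,1,6,7,2,4) — 3.
Summing: 10 + 10 + 10 + 7 + 3 = 40.

40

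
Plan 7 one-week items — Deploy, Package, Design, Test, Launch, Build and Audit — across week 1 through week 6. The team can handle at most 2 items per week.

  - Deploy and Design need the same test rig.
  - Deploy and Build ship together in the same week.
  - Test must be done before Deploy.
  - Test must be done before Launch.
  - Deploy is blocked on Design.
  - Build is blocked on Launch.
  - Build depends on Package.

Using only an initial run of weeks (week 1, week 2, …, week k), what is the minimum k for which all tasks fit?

The precedence chain requires at least 3 distinct weeks.
With at most 2 per week and 7 tasks, at least 4 weeks are needed.
4 works (last occupied week: week 4): for example Deploy=week 3; Launch=week 2; Audit=week 4; Package=week 1; Test=week 1; Design=week 2; Build=week 3.

4 weeks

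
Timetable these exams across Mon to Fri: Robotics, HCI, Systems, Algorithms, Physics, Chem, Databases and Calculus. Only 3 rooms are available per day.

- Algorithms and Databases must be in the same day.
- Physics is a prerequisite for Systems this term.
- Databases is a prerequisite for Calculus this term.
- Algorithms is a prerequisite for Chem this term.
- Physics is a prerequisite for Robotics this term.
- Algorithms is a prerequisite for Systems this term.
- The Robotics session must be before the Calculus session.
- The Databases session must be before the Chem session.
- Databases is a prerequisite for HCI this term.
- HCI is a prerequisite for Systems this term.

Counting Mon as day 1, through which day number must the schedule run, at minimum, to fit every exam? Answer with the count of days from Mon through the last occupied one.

3

The precedence chain requires at least 3 distinct days.
With at most 3 per day and 8 exams, at least 3 days are needed.
3 works (last occupied day: Wed): for example Systems in Wed, Algorithms in Mon, Databases in Mon, HCI in Tue, Chem in Tue, Calculus in Wed, Robotics in Tue, Physics in Mon.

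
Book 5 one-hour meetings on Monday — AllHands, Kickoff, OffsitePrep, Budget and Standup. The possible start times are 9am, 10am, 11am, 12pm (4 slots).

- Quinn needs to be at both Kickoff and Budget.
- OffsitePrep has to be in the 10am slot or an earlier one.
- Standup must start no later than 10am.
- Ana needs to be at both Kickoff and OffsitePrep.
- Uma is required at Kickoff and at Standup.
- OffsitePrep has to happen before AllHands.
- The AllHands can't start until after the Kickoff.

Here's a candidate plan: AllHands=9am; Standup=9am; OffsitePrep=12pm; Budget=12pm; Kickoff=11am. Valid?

No. OffsitePrep has to happen before AllHands is not satisfied.

The AllHands can't start until after the Kickoff — violated.
Quinn needs to be at both Kickoff and Budget — holds.
Standup must start no later than 10am — holds.
Ana needs to be at both Kickoff and OffsitePrep — holds.
Uma is required at Kickoff and at Standup — holds.
OffsitePrep has to happen before AllHands — violated.
OffsitePrep has to be in the 10am slot or an earlier one — violated.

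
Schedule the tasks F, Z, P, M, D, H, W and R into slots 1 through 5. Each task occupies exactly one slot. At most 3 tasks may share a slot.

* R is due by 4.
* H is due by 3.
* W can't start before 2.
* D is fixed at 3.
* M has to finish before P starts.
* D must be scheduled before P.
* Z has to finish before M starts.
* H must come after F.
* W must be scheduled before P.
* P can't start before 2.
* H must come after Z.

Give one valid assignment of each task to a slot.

Z=1, M=2, P=4, H=2, R=1, W=2, F=1, D=3

Checking: F(1) before H(2); D(3) before P(4); Z(1) before H(2); W(2) before P(4); M(2) before P(4); Z(1) before M(2); R=1 in [1,4]; W=2 in [2,5]; H=2 in [1,3]; D=3 in [3,3]; P=4 in [2,5]; max 3 per slot (cap 3).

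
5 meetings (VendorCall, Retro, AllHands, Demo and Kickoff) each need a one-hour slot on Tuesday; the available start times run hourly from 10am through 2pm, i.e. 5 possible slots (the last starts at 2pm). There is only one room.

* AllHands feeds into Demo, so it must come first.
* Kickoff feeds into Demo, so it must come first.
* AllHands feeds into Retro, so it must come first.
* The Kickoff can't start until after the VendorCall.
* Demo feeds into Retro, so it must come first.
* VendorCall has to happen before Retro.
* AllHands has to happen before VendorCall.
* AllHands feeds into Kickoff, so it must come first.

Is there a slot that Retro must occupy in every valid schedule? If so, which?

Precedence pushes Retro to at least 2pm.
So Retro is pinned to 2pm.

2pm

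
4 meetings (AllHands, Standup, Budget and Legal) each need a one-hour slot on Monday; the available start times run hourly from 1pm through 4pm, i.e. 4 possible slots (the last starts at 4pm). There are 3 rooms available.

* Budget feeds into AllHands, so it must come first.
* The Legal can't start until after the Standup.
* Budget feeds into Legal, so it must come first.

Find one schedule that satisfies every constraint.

Standup -> 1pm, AllHands -> 2pm, Legal -> 2pm, Budget -> 1pm

Checking: Budget(1pm) before AllHands(2pm); Budget(1pm) before Legal(2pm); Standup(1pm) before Legal(2pm); max 2 per slot (cap 3).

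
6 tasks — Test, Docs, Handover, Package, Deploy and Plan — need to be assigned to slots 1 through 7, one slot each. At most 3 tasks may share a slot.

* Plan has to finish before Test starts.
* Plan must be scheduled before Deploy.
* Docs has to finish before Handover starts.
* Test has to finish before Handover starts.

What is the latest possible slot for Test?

6

Precedence pushes Test to at least 2; downstream work caps Test at 6.
Test at 6 is achievable: Test=6, Docs=1, Handover=7, Plan=1, Package=1, Deploy=2.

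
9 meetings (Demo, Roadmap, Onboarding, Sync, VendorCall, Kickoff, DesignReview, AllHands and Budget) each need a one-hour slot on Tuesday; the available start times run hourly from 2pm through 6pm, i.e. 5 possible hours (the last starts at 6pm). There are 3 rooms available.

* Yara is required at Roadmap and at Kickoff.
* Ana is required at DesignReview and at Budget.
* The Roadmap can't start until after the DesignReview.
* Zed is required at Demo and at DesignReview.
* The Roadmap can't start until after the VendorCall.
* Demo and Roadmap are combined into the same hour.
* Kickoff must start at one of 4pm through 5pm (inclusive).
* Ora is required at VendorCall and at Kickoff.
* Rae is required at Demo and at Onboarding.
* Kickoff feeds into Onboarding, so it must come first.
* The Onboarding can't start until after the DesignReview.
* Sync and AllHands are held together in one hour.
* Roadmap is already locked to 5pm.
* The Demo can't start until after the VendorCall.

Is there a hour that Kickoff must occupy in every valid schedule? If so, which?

4pm

Kickoff's window is 4pm–5pm.
Roadmap is fixed at 5pm, and Kickoff can't share a hour with Roadmap.
So Kickoff must be 4pm.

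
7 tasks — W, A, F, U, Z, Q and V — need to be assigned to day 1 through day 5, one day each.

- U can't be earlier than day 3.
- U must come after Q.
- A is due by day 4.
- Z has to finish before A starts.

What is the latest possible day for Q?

day 4

Downstream work caps Q at day 4.
Q at day 4 is achievable: Q -> day 4, A -> day 2, V -> day 1, Z -> day 1, W -> day 1, U -> day 5, F -> day 1.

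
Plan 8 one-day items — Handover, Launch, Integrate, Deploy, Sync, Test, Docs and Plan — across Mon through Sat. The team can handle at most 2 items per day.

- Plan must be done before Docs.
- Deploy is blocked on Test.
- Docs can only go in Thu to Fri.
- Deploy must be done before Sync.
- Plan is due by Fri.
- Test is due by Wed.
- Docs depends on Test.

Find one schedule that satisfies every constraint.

Integrate=Thu, Deploy=Tue, Test=Mon, Launch=Wed, Plan=Mon, Handover=Tue, Sync=Wed, Docs=Thu

Checking: Plan(Mon) before Docs(Thu); Test(Mon) before Docs(Thu); Deploy(Tue) before Sync(Wed); Test(Mon) before Deploy(Tue); Docs=Thu in [Thu,Fri]; Test=Mon in [Mon,Wed]; Plan=Mon in [Mon,Fri]; max 2 per day (cap 2).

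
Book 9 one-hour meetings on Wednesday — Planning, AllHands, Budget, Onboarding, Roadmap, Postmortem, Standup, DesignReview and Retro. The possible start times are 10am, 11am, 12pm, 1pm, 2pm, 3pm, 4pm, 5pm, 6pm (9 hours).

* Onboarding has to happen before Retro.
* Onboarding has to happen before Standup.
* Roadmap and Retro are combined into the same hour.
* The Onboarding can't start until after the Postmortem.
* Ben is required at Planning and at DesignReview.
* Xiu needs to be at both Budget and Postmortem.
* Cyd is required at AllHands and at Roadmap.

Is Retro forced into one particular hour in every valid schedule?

Retro can be 12pm (e.g. Planning -> 10am, Roadmap -> 12pm, Retro -> 12pm, Onboarding -> 11am, Postmortem -> 10am, Budget -> 11am, AllHands -> 10am, Standup -> 12pm, DesignReview -> 11am) or 1pm (e.g. DesignReview in 11am, Planning in 10am, Roadmap in 1pm, Postmortem in 10am, Standup in 12pm, AllHands in 10am, Budget in 11am, Retro in 1pm, Onboarding in 11am).

No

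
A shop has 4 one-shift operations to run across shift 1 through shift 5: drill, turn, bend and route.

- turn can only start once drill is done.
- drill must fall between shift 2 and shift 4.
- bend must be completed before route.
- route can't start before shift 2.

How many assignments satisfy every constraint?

Splitting on drill: it can be shift 2 (30), shift 3 (20), shift 4 (10). Listing each branch's schedules as (turn, bend, route) by shift number:
drill=shift 2: (3,1,2) (3,1,3) (3,1,4) (3,1,5) (3,2,3) (3,2,4) (3,2,5) (3,3,4) (3,3,5) (3,4,5) (4,1,2) (4,1,3) (4,1,4) (4,1,5) (4,2,3) (4,2,4) (4,2,5) (4,3,4) (4,3,5) (4,4,5) (5,1,2) (5,1,3) (5,1,4) (5,1,5) (5,2,3) (5,2,4) (5,2,5) (5,3,4) (5,3,5) (5,4,5) — 30.
drill=shift 3: (4,1,2) (4,1,3) (4,1,4) (4,1,5) (4,2,3) (4,2,4) (4,2,5) (4,3,4) (4,3,5) (4,4,5) (5,1,2) (5,1,3) (5,1,4) (5,1,5) (5,2,3) (5,2,4) (5,2,5) (5,3,4) (5,3,5) (5,4,5) — 20.
drill=shift 4: (5,1,2) (5,1,3) (5,1,4) (5,1,5) (5,2,3) (5,2,4) (5,2,5) (5,3,4) (5,3,5) (5,4,5) — 10.
Summing: 30 + 20 + 10 = 60.

60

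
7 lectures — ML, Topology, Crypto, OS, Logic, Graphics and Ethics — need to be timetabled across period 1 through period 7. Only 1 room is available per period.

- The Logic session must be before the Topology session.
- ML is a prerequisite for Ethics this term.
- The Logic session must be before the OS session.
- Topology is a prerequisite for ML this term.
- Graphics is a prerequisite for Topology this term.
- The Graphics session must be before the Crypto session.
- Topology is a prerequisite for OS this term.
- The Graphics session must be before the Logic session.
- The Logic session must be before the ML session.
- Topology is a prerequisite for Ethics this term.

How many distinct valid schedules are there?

18

Splitting on ML: it can be period 4 (6), period 5 (8), period 6 (4). Listing each branch's schedules as (Topology, Crypto, OS, Logic, Graphics, Ethics) by period number:
ML=period 4: (3,5,6,2,1,7) (3,5,7,2,1,6) (3,6,5,2,1,7) (3,6,7,2,1,5) (3,7,5,2,1,6) (3,7,6,2,1,5) — 6.
ML=period 5: (3,4,6,2,1,7) (3,4,7,2,1,6) (3,6,4,2,1,7) (3,7,4,2,1,6) (4,2,6,3,1,7) (4,2,7,3,1,6) (4,3,6,2,1,7) (4,3,7,2,1,6) — 8.
ML=period 6: (3,4,5,2,1,7) (3,5,4,2,1,7) (4,2,5,3,1,7) (4,3,5,2,1,7) — 4.
Summing: 6 + 8 + 4 = 18.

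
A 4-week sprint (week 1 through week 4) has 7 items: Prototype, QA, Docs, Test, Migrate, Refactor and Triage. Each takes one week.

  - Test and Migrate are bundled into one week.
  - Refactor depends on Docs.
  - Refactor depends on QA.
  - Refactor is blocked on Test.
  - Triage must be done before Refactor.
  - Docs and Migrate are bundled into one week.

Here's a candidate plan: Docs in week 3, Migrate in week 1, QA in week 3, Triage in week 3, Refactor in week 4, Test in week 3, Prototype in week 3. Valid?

No. Test and Migrate are bundled into one week is not satisfied.

Refactor is blocked on Test — holds.
Triage must be done before Refactor — holds.
Test and Migrate are bundled into one week — violated.
Refactor depends on Docs — holds.
Docs and Migrate are bundled into one week — violated.
Refactor depends on QA — holds.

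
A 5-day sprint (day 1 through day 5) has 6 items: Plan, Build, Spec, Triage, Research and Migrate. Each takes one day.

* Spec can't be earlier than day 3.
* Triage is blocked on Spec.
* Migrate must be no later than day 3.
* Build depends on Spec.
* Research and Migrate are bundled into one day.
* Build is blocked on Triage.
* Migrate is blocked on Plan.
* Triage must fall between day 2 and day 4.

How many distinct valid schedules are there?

Enumerating: Research=day 2, Triage=day 4, Spec=day 3, Plan=day 1, Migrate=day 2, Build=day 5 | Research in day 3; Spec in day 3; Migrate in day 3; Plan in day 1; Triage in day 4; Build in day 5 | Spec -> day 3, Build -> day 5, Plan -> day 2, Triage -> day 4, Research -> day 3, Migrate -> day 3.

3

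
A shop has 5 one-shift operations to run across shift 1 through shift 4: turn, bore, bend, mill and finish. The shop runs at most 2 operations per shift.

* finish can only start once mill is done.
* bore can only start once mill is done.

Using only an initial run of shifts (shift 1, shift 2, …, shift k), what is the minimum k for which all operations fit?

The precedence chain requires at least 2 distinct shifts.
With at most 2 per shift and 5 operations, at least 3 shifts are needed.
3 works (last occupied shift: shift 3): for example mill in shift 1, turn in shift 1, bend in shift 3, finish in shift 2, bore in shift 2.

3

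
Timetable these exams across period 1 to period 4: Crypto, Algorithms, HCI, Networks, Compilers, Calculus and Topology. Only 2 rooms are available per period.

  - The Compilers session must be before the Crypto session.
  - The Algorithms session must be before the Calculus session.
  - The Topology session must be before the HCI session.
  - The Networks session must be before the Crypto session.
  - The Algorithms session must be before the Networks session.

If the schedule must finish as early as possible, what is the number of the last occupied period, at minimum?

4

The precedence chain requires at least 3 distinct periods.
With at most 2 per period and 7 exams, at least 4 periods are needed.
4 works (last occupied period: period 4): for example Topology -> period 2; HCI -> period 3; Compilers -> period 1; Calculus -> period 4; Networks -> period 2; Crypto -> period 3; Algorithms -> period 1.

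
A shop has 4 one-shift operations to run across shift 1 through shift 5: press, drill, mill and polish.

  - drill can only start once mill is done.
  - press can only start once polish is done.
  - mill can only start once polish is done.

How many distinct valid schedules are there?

35

Splitting on press: it can be shift 2 (6), shift 3 (9), shift 4 (10), shift 5 (10). Listing each branch's schedules as (drill, mill, polish) by shift number:
press=shift 2: (3,2,1) (4,2,1) (4,3,1) (5,2,1) (5,3,1) (5,4,1) — 6.
press=shift 3: (3,2,1) (4,2,1) (4,3,1) (4,3,2) (5,2,1) (5,3,1) (5,3,2) (5,4,1) (5,4,2) — 9.
press=shift 4: (3,2,1) (4,2,1) (4,3,1) (4,3,2) (5,2,1) (5,3,1) (5,3,2) (5,4,1) (5,4,2) (5,4,3) — 10.
press=shift 5: (3,2,1) (4,2,1) (4,3,1) (4,3,2) (5,2,1) (5,3,1) (5,3,2) (5,4,1) (5,4,2) (5,4,3) — 10.
Summing: 6 + 9 + 10 + 10 = 35.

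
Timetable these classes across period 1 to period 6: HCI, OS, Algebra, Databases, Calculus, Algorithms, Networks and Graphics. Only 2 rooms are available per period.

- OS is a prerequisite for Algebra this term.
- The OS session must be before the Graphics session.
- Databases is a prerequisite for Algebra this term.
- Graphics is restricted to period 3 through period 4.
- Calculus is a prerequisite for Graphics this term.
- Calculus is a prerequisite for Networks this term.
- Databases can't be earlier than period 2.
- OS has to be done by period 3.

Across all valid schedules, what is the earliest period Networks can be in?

Precedence pushes Networks to at least period 2.
Networks at period 2 is achievable: HCI in period 4, OS in period 1, Algebra in period 3, Databases in period 2, Graphics in period 3, Networks in period 2, Algorithms in period 4, Calculus in period 1.

period 2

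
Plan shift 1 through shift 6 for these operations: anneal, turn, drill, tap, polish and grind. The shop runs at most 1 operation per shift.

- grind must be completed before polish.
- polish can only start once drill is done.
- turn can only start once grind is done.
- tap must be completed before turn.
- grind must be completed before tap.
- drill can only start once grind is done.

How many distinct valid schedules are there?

36

Splitting on turn: it can be shift 3 (3), shift 4 (7), shift 5 (11), shift 6 (15). Listing each branch's schedules as (anneal, drill, tap, polish, grind) by shift number:
turn=shift 3: (4,5,2,6,1) (5,4,2,6,1) (6,4,2,5,1) — 3.
turn=shift 4: (1,5,3,6,2) (2,5,3,6,1) (3,5,2,6,1) (5,2,3,6,1) (5,3,2,6,1) (6,2,3,5,1) (6,3,2,5,1) — 7.
turn=shift 5: (1,3,4,6,2) (1,4,3,6,2) (2,3,4,6,1) (2,4,3,6,1) (3,2,4,6,1) (3,4,2,6,1) (4,2,3,6,1) (4,3,2,6,1) (6,2,3,4,1) (6,2,4,3,1) (6,3,2,4,1) — 11.
turn=shift 6: (1,3,4,5,2) (1,3,5,4,2) (1,4,3,5,2) (2,3,4,5,1) (2,3,5,4,1) (2,4,3,5,1) (3,2,4,5,1) (3,2,5,4,1) (3,4,2,5,1) (4,2,3,5,1) (4,2,5,3,1) (4,3,2,5,1) (5,2,3,4,1) (5,2,4,3,1) (5,3,2,4,1) — 15.
Summing: 3 + 7 + 11 + 15 = 36.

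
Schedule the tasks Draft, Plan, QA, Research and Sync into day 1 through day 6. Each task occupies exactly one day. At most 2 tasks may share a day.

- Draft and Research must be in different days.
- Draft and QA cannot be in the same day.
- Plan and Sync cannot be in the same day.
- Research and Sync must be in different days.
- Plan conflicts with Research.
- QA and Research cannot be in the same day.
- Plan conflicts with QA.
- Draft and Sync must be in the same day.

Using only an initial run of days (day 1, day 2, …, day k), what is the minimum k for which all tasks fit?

4 days

With at most 2 per day and 5 tasks, at least 3 days are needed.
Could 3 days be enough, i.e. nothing placed later than day 3? No: Draft, Plan, QA and Research must all be in different days (Draft/Plan can't share; Draft/QA can't share; Draft/Research can't share; Plan/QA can't share; Plan/Research can't share; QA/Research can't share), but only 3 days are available: 4 tasks can't fit in 3 distinct days.
So 3 days is not enough.
4 works (last occupied day: day 4): for example Plan in day 2; Research in day 4; Draft in day 1; QA in day 3; Sync in day 1.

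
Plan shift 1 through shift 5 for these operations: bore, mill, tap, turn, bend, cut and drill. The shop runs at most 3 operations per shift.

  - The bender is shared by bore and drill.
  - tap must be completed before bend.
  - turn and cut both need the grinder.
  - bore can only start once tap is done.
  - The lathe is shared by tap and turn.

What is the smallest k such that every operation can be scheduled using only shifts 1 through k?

The precedence chain requires at least 2 distinct shifts.
With at most 3 per shift and 7 operations, at least 3 shifts are needed.
3 works (last occupied shift: shift 3): for example tap in shift 1, mill in shift 1, bore in shift 2, bend in shift 2, drill in shift 3, turn in shift 2, cut in shift 1.

3 shifts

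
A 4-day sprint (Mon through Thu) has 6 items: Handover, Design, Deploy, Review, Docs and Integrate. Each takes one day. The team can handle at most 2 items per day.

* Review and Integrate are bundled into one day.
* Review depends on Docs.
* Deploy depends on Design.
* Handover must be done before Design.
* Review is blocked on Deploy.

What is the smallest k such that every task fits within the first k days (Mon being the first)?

4 days

The precedence chain requires at least 4 distinct days.
With at most 2 per day and 6 tasks, at least 3 days are needed.
4 works (last occupied day: Thu): for example Review -> Thu, Deploy -> Wed, Handover -> Mon, Integrate -> Thu, Design -> Tue, Docs -> Mon.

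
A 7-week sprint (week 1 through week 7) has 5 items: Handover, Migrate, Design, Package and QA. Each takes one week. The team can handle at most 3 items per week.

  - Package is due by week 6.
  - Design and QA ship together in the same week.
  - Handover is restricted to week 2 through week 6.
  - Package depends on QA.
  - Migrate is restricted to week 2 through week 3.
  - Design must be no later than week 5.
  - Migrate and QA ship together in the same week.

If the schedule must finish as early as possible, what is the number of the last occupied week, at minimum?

The precedence chain requires at least 2 distinct weeks.
With at most 3 per week and 5 tasks, at least 2 weeks are needed.
Propagating the time windows through the other constraints, Package can't land before week 3, so the schedule must run through at least week 3.
3 works (last occupied week: week 3): for example Package in week 3, QA in week 2, Migrate in week 2, Handover in week 3, Design in week 2.

week 3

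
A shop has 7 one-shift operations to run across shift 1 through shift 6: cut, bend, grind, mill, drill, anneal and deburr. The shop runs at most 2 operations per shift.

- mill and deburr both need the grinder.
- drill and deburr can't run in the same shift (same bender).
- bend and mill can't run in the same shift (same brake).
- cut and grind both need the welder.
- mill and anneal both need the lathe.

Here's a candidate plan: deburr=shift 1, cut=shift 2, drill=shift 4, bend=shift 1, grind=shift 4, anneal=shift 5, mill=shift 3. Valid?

The shop runs at most 2 operations per shift — holds.
drill and deburr can't run in the same shift (same bender) — holds.
bend and mill can't run in the same shift (same brake) — holds.
mill and anneal both need the lathe — holds.
mill and deburr both need the grinder — holds.
cut and grind both need the welder — holds.

Valid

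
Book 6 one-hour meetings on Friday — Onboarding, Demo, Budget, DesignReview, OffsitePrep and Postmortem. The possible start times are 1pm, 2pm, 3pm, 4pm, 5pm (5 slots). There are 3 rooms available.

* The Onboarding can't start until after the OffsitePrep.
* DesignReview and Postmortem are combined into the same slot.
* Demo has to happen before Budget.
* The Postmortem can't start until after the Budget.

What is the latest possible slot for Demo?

3pm

Downstream work caps Demo at 3pm.
Demo at 3pm is achievable: OffsitePrep=1pm, Postmortem=5pm, Onboarding=2pm, Demo=3pm, DesignReview=5pm, Budget=4pm.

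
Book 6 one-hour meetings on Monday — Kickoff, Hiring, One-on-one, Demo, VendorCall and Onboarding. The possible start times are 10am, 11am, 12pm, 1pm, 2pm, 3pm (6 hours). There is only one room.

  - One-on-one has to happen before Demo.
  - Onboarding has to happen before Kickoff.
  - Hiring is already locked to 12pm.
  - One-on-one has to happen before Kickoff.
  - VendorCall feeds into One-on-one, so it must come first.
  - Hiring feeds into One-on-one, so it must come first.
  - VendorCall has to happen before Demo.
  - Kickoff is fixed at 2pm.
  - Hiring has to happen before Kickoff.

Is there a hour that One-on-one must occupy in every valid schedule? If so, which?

Hiring is fixed at 12pm and must come before One-on-one, so One-on-one is at least 1pm.
Kickoff is fixed at 2pm and must come after One-on-one, so One-on-one is at most 1pm.
So One-on-one must be 1pm.

1pm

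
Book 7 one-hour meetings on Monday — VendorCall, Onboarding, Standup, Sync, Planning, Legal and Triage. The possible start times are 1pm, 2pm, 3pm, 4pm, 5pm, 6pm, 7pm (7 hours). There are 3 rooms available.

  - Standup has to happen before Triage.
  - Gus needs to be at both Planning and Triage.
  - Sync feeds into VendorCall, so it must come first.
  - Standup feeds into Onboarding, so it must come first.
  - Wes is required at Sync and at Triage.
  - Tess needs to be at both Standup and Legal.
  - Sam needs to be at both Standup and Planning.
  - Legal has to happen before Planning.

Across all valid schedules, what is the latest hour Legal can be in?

6pm

Downstream work caps Legal at 6pm.
Legal at 6pm is achievable: VendorCall=2pm; Onboarding=2pm; Sync=1pm; Planning=7pm; Triage=2pm; Standup=1pm; Legal=6pm.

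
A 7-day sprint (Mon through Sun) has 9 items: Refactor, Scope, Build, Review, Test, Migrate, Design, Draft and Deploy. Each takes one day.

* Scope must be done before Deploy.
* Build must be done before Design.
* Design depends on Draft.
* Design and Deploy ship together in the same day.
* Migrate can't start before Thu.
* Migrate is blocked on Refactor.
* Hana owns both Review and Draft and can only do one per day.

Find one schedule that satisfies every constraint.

Review=Tue, Design=Tue, Build=Mon, Draft=Mon, Scope=Mon, Refactor=Mon, Test=Mon, Deploy=Tue, Migrate=Thu

Checking: Refactor(Mon) before Migrate(Thu); Build(Mon) before Design(Tue); Draft(Mon) before Design(Tue); Scope(Mon) before Deploy(Tue); Review(Tue) != Draft(Mon); Design = Deploy = Tue; Migrate=Thu in [Thu,Sun].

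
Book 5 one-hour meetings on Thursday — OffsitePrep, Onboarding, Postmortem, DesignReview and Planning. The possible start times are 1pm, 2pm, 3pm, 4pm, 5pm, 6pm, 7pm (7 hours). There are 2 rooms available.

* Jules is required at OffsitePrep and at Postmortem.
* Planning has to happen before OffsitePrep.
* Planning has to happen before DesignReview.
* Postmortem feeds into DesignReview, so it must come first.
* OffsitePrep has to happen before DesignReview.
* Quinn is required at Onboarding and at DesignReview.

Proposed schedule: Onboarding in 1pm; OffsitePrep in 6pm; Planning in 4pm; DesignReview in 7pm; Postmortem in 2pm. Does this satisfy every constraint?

Planning has to happen before DesignReview — holds.
Quinn is required at Onboarding and at DesignReview — holds.
Jules is required at OffsitePrep and at Postmortem — holds.
OffsitePrep has to happen before DesignReview — holds.
Postmortem feeds into DesignReview, so it must come first — holds.
Planning has to happen before OffsitePrep — holds.
There are 2 rooms available — holds.

Yes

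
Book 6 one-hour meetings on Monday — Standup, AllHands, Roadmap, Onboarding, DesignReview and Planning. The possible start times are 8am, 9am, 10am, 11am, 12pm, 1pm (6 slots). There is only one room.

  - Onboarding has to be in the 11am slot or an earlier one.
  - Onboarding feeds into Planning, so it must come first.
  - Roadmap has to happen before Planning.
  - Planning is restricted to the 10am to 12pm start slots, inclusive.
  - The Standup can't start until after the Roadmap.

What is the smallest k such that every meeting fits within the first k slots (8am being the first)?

The precedence chain requires at least 2 distinct slots.
With at most 1 per slot and 6 meetings, at least 6 slots are needed.
Planning can't be placed before 10am — that is slot 3 counting from 8am — so the schedule must run through at least 3 slots.
6 works (last occupied slot: 1pm): for example Planning in 10am; DesignReview in 1pm; Standup in 11am; Onboarding in 8am; AllHands in 12pm; Roadmap in 9am.

6 slots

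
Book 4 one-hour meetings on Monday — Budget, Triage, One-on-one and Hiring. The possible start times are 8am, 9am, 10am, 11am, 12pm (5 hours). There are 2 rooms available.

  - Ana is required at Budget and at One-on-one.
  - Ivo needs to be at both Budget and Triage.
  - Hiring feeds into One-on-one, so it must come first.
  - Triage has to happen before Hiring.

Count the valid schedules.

30

Splitting on Budget: it can be 8am (4), 9am (7), 10am (8), 11am (7), 12pm (4). Listing each branch's schedules as (Triage, One-on-one, Hiring):
Budget=8am: (9am,11am,10am) (9am,12pm,10am) (9am,12pm,11am) (10am,12pm,11am) — 4.
Budget=9am: (8am,10am,9am) (8am,11am,9am) (8am,11am,10am) (8am,12pm,9am) (8am,12pm,10am) (8am,12pm,11am) (10am,12pm,11am) — 7.
Budget=10am: (8am,11am,9am) (8am,11am,10am) (8am,12pm,9am) (8am,12pm,10am) (8am,12pm,11am) (9am,11am,10am) (9am,12pm,10am) (9am,12pm,11am) — 8.
Budget=11am: (8am,10am,9am) (8am,12pm,9am) (8am,12pm,10am) (8am,12pm,11am) (9am,12pm,10am) (9am,12pm,11am) (10am,12pm,11am) — 7.
Budget=12pm: (8am,10am,9am) (8am,11am,9am) (8am,11am,10am) (9am,11am,10am) — 4.
Summing: 4 + 7 + 8 + 7 + 4 = 30.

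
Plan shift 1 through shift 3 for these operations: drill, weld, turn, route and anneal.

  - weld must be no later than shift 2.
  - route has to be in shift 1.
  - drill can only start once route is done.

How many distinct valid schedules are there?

Splitting on drill: it can be shift 2 (18), shift 3 (18). Listing each branch's schedules as (weld, turn, route, anneal) by shift number:
drill=shift 2: (1,1,1,1) (1,1,1,2) (1,1,1,3) (1,2,1,1) (1,2,1,2) (1,2,1,3) (1,3,1,1) (1,3,1,2) (1,3,1,3) (2,1,1,1) (2,1,1,2) (2,1,1,3) (2,2,1,1) (2,2,1,2) (2,2,1,3) (2,3,1,1) (2,3,1,2) (2,3,1,3) — 18.
drill=shift 3: (1,1,1,1) (1,1,1,2) (1,1,1,3) (1,2,1,1) (1,2,1,2) (1,2,1,3) (1,3,1,1) (1,3,1,2) (1,3,1,3) (2,1,1,1) (2,1,1,2) (2,1,1,3) (2,2,1,1) (2,2,1,2) (2,2,1,3) (2,3,1,1) (2,3,1,2) (2,3,1,3) — 18.
Summing: 18 + 18 = 36.

36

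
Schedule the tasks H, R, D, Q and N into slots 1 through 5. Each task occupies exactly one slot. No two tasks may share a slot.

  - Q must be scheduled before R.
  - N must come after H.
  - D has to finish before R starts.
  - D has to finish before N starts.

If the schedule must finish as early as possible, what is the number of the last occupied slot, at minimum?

slot 5

The precedence chain requires at least 2 distinct slots.
With at most 1 per slot and 5 tasks, at least 5 slots are needed.
5 works (last occupied slot: 5): for example Q in 2, D in 1, R in 3, N in 5, H in 4.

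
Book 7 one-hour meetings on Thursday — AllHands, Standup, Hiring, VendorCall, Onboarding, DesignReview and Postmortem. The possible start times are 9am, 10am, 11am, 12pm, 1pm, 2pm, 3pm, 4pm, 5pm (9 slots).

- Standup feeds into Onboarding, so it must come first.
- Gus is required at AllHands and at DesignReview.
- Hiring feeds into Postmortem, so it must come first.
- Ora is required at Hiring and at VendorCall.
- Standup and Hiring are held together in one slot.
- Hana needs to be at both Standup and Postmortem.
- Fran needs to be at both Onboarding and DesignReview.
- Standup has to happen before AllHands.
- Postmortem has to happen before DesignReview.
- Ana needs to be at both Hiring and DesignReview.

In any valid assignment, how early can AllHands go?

Precedence pushes AllHands to at least 10am.
AllHands at 10am is achievable: Hiring in 9am, AllHands in 10am, Postmortem in 10am, DesignReview in 11am, VendorCall in 10am, Standup in 9am, Onboarding in 10am.

10am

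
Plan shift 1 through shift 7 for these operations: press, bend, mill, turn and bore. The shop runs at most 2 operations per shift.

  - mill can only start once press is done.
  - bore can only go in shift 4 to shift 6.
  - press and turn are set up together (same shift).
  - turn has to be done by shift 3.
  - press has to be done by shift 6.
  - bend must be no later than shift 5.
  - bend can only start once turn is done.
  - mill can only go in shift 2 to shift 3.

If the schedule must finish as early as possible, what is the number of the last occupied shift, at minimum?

The precedence chain requires at least 2 distinct shifts.
With at most 2 per shift and 5 operations, at least 3 shifts are needed.
bore can't be placed before shift 4, so the schedule must run through at least shift 4.
4 works (last occupied shift: shift 4): for example turn=shift 1; bend=shift 2; bore=shift 4; mill=shift 2; press=shift 1.

shift 4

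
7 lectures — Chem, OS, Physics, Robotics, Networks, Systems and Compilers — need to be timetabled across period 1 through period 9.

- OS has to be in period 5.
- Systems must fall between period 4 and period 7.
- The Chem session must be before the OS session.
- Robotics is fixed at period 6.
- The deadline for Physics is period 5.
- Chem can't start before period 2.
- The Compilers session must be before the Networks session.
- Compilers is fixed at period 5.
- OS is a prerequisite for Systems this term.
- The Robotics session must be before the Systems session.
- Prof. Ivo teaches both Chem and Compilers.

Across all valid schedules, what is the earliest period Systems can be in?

Systems is available from period 4; precedence pushes Systems to at least period 7; Systems's own window allows nothing later than period 7.
Systems at period 7 is achievable: Systems -> period 7; Physics -> period 1; Robotics -> period 6; Networks -> period 6; OS -> period 5; Chem -> period 2; Compilers -> period 5.

period 7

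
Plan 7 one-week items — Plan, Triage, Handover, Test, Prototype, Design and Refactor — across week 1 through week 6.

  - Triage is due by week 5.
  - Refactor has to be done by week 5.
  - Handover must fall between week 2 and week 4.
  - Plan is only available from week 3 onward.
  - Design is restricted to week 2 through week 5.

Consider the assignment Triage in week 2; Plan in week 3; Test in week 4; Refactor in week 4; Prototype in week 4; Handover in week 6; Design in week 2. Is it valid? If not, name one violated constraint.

Triage is due by week 5 — holds.
Refactor has to be done by week 5 — holds.
Plan is only available from week 3 onward — holds.
Handover must fall between week 2 and week 4 — violated.
Design is restricted to week 2 through week 5 — holds.

No — it violates: Handover must fall between week 2 and week 4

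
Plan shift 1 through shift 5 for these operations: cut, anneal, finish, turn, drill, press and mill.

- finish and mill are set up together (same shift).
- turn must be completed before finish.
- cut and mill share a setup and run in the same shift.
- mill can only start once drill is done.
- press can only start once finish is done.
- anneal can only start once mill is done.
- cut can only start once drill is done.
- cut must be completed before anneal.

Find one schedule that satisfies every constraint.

press=shift 3; cut=shift 2; finish=shift 2; drill=shift 1; turn=shift 1; anneal=shift 3; mill=shift 2

Checking: drill(shift 1) before cut(shift 2); cut(shift 2) before anneal(shift 3); turn(shift 1) before finish(shift 2); finish(shift 2) before press(shift 3); drill(shift 1) before mill(shift 2); mill(shift 2) before anneal(shift 3); finish = mill = shift 2; cut = mill = shift 2.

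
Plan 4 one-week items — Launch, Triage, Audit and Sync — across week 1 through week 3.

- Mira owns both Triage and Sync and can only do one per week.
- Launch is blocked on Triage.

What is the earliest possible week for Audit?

Audit at week 1 is achievable: Sync -> week 2; Triage -> week 1; Audit -> week 1; Launch -> week 2.

week 1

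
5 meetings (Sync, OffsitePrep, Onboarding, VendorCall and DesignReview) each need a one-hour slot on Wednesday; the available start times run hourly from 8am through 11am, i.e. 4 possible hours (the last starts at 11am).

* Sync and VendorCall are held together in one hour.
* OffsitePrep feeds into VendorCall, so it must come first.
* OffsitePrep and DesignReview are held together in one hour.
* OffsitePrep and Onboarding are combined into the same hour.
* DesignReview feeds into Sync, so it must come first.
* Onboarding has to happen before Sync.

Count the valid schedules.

6

Splitting on Sync: it can be 9am (1), 10am (2), 11am (3). Listing each branch's schedules as (OffsitePrep, Onboarding, VendorCall, DesignReview):
Sync=9am: (8am,8am,9am,8am) — 1.
Sync=10am: (8am,8am,10am,8am) (9am,9am,10am,9am) — 2.
Sync=11am: (8am,8am,11am,8am) (9am,9am,11am,9am) (10am,10am,11am,10am) — 3.
Summing: 1 + 2 + 3 = 6.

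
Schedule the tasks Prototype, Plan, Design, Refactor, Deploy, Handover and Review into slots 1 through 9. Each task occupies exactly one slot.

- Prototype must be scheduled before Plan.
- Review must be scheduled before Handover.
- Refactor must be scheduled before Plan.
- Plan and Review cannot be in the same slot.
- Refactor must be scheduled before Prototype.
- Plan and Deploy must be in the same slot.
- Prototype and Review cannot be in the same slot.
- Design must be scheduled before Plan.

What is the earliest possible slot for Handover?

2

Precedence pushes Handover to at least 2.
Handover at 2 is achievable: Review=1; Plan=3; Design=1; Refactor=1; Handover=2; Deploy=3; Prototype=2.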